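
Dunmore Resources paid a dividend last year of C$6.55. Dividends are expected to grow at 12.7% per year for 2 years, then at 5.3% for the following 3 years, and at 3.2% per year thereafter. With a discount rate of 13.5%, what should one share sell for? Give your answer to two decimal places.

Three-stage DDM. Project D₁…D_5; terminal Gordon value at t=5 with g = 0.032; discount at r = 0.135.
D_1 = 7.3819
D_2 = 8.3193
D_3 = 8.7603
D_4 = 9.2246
D_5 = 9.7135
TV_5 = 10.0243/(0.135−0.032) = 97.3233
P₀ = Σ Dₜ/(1+r)ᵗ + TV_5/(1+r)^5 = 81.3387

C$81.34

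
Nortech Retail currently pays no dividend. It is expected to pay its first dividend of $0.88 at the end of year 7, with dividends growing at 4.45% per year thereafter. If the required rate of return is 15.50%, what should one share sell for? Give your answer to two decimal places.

Deferred-dividend DDM. At t=6 the remaining stream is a growing perpetuity with first payment D_7 = 0.88.
V_6 = D_7/(r−g) = 0.88/(0.155−0.0445) = 7.9638
P₀ = V_6/(1+r)^6 = 7.9638/(1+0.155)^6 = 3.3545

$3.35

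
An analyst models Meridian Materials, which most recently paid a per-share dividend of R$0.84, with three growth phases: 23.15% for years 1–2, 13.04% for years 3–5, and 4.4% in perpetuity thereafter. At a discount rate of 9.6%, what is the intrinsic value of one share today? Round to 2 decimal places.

Three-stage DDM. Project D₁…D_5; terminal Gordon value at t=5 with g = 0.044; discount at r = 0.096.
D_1 = 1.0345
D_2 = 1.2739
D_3 = 1.4401
D_4 = 1.6278
D_5 = 1.8401
TV_5 = 1.9211/(0.096−0.044) = 36.9438
P₀ = Σ Dₜ/(1+r)ᵗ + TV_5/(1+r)^5 = 28.7508

R$28.75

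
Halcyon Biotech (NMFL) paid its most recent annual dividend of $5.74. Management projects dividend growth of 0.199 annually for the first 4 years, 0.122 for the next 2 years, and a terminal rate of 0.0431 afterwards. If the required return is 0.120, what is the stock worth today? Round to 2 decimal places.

$145.05

Three-stage DDM. Project D₁…D_6; terminal Gordon value at t=6 with g = 0.0431; discount at r = 0.12.
D_1 = 6.8823
D_2 = 8.2518
D_3 = 9.8939
D_4 = 11.8628
D_5 = 13.3101
D_6 = 14.9339
TV_6 = 15.5776/(0.12−0.0431) = 202.5694
P₀ = Σ Dₜ/(1+r)ᵗ + TV_6/(1+r)^6 = 145.0510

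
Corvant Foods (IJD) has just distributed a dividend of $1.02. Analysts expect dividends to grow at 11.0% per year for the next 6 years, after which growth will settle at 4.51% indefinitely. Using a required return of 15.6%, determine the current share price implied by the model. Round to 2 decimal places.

$12.86

Two-stage DDM. Project D₁…D_6 at 0.11, terminal growth 0.0451, discount at r = 0.156.
D_1 = 1.1322
D_2 = 1.2567
D_3 = 1.3950
D_4 = 1.5484
D_5 = 1.7188
D_6 = 1.9078
Terminal value at t=6: TV = D_7/(r−g) = 1.9939/(0.156−0.0451) = 17.9790
P₀ = 1.1322/(1+0.156)^1 + 1.2567/(1+0.156)^2 + 1.3950/(1+0.156)^3 + 1.5484/(1+0.156)^4 + 1.7188/(1+0.156)^5 + 1.9078/(1+0.156)^6 + 17.9790/(1+0.156)^6 = 12.8558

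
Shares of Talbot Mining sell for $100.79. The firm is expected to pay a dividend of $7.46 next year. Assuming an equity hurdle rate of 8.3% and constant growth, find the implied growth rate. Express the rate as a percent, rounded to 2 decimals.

From P₀ = D₁/(r − g), the implied growth is g = r − D₁/P₀.
g = 0.083 − 7.46/100.79 = 0.083 − 0.07402 = 0.00898

0.90%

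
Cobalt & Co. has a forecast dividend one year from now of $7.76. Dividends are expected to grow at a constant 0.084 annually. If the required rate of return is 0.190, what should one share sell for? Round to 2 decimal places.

$73.21

Gordon growth model: P₀ = D₁/(r − g), with D₁ = 7.76 given directly.
P₀ = 7.7600 / (0.19 − 0.084) = 7.7600 / 0.106 = 73.2075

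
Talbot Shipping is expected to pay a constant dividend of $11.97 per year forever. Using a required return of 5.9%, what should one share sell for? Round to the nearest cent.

$202.88

Zero-growth DDM (perpetuity): P₀ = D/r = 11.97 / 0.059 = 202.8814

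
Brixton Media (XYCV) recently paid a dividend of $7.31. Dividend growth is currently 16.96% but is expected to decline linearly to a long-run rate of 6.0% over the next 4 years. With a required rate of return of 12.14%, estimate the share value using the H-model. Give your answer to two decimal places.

$152.30

H-model: P₀ = D₀[(1+g_L) + H(g_S−g_L)]/(r−g_L), with H = 4/2 = 2.
P₀ = 7.31 × [(1+0.06) + 2×(0.1696−0.06)] / (0.1214−0.06)
   = 7.31 × 1.2792 / 0.0614 = 152.2956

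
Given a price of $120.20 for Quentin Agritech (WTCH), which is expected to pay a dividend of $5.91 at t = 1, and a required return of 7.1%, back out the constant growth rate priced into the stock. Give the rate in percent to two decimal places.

From P₀ = D₁/(r − g), the implied growth is g = r − D₁/P₀.
g = 0.071 − 5.91/120.20 = 0.071 − 0.04917 = 0.02183

2.18%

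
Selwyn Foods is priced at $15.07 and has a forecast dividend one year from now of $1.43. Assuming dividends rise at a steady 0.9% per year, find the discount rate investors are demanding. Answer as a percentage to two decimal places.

Rearranging the constant-growth DDM: r = D₁/P₀ + g.
r = 1.4300 / 15.07 + 0.009 = 0.09489 + 0.009 = 0.10389

10.39%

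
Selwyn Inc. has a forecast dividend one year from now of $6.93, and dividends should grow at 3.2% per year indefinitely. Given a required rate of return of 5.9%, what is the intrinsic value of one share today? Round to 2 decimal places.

$256.67

Gordon growth model: P₀ = D₁/(r − g), with D₁ = 6.93 given directly.
P₀ = 6.9300 / (0.059 − 0.032) = 6.9300 / 0.027 = 256.6667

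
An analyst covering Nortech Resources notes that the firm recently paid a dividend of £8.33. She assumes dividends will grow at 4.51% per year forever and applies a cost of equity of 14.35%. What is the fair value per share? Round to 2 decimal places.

Gordon growth model: P₀ = D₁/(r − g). D₁ = 8.33 × (1 + 0.0451) = 8.7057.
P₀ = 8.7057 / (0.1435 − 0.0451) = 8.7057 / 0.0984 = 88.4724

£88.47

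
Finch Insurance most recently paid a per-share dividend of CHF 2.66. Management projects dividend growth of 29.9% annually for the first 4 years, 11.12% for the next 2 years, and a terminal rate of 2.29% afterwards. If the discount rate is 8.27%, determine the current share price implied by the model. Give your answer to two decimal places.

CHF 127.90

Three-stage DDM. Project D₁…D_6; terminal Gordon value at t=6 with g = 0.0229; discount at r = 0.0827.
D_1 = 3.4553
D_2 = 4.4885
D_3 = 5.8305
D_4 = 7.5739
D_5 = 8.4161
D_6 = 9.3520
TV_6 = 9.5661/(0.0827−0.0229) = 159.9686
P₀ = Σ Dₜ/(1+r)ᵗ + TV_6/(1+r)^6 = 127.8969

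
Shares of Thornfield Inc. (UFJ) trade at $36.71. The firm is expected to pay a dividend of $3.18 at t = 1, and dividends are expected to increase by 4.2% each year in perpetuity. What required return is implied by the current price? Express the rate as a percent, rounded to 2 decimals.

12.86%

Rearranging the constant-growth DDM: r = D₁/P₀ + g.
r = 3.1800 / 36.71 + 0.042 = 0.08662 + 0.042 = 0.12862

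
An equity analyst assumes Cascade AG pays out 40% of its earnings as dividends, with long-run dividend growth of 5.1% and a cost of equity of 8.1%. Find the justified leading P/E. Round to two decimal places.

13.33

Justified leading P/E = b/(r−g) = 0.40/(0.081−0.051) = 13.3333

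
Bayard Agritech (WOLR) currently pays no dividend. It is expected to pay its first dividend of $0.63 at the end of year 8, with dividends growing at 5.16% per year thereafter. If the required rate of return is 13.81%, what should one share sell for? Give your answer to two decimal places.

$2.94

Deferred-dividend DDM. At t=7 the remaining stream is a growing perpetuity with first payment D_8 = 0.63.
V_7 = D_8/(r−g) = 0.63/(0.1381−0.0516) = 7.2832
P₀ = V_7/(1+r)^7 = 7.2832/(1+0.1381)^7 = 2.9448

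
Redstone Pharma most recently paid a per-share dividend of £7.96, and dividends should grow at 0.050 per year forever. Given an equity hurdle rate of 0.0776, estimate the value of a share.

Gordon growth model: P₀ = D₁/(r − g). D₁ = 7.96 × (1 + 0.05) = 8.3580.
P₀ = 8.3580 / (0.0776 − 0.05) = 8.3580 / 0.0276 = 302.8261

£302.83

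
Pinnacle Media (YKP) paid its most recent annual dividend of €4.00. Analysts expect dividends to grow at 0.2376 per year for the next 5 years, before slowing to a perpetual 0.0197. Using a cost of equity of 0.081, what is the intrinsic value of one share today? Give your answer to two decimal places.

Two-stage DDM. Project D₁…D_5 at 0.2376, terminal growth 0.0197, discount at r = 0.081.
D_1 = 4.9504
D_2 = 6.1266
D_3 = 7.5823
D_4 = 9.3839
D_5 = 11.6135
Terminal value at t=5: TV = D_6/(r−g) = 11.8422/(0.081−0.0197) = 193.1850
P₀ = 4.9504/(1+0.081)^1 + 6.1266/(1+0.081)^2 + 7.5823/(1+0.081)^3 + 9.3839/(1+0.081)^4 + 11.6135/(1+0.081)^5 + 193.1850/(1+0.081)^5 = 161.4355

€161.44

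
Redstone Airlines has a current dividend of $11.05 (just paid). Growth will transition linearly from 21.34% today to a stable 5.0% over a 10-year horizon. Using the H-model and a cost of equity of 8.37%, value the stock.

$612.18

H-model: P₀ = D₀[(1+g_L) + H(g_S−g_L)]/(r−g_L), with H = 10/2 = 5.
P₀ = 11.05 × [(1+0.05) + 5×(0.2134−0.05)] / (0.0837−0.05)
   = 11.05 × 1.8670 / 0.0337 = 612.1766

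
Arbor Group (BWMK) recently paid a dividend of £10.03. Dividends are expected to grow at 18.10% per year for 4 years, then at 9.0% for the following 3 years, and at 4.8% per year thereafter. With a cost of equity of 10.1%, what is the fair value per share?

£341.78

Three-stage DDM. Project D₁…D_7; terminal Gordon value at t=7 with g = 0.048; discount at r = 0.101.
D_1 = 11.8454
D_2 = 13.9895
D_3 = 16.5215
D_4 = 19.5119
D_5 = 21.2680
D_6 = 23.1821
D_7 = 25.2685
TV_7 = 26.4814/(0.101−0.048) = 499.6495
P₀ = Σ Dₜ/(1+r)ᵗ + TV_7/(1+r)^7 = 341.7755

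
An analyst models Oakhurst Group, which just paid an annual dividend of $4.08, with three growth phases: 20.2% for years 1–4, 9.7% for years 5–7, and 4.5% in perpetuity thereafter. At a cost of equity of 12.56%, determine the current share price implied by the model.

Three-stage DDM. Project D₁…D_7; terminal Gordon value at t=7 with g = 0.045; discount at r = 0.1256.
D_1 = 4.9042
D_2 = 5.8948
D_3 = 7.0855
D_4 = 8.5168
D_5 = 9.3430
D_6 = 10.2492
D_7 = 11.2434
TV_7 = 11.7494/(0.1256−0.045) = 145.7737
P₀ = Σ Dₜ/(1+r)ᵗ + TV_7/(1+r)^7 = 98.0837

$98.08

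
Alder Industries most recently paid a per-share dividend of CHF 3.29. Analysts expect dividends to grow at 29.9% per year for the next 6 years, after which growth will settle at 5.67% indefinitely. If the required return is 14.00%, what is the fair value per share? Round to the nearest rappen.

CHF 123.31

Two-stage DDM. Project D₁…D_6 at 0.299, terminal growth 0.0567, discount at r = 0.14.
D_1 = 4.2737
D_2 = 5.5515
D_3 = 7.2115
D_4 = 9.3677
D_5 = 12.1686
D_6 = 15.8070
Terminal value at t=6: TV = D_7/(r−g) = 16.7033/(0.14−0.0567) = 200.5199
P₀ = 4.2737/(1+0.14)^1 + 5.5515/(1+0.14)^2 + 7.2115/(1+0.14)^3 + 9.3677/(1+0.14)^4 + 12.1686/(1+0.14)^5 + 15.8070/(1+0.14)^6 + 200.5199/(1+0.14)^6 = 123.3102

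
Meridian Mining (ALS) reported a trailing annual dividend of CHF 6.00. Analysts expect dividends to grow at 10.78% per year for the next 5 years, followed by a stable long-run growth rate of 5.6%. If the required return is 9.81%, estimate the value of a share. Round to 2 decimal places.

Two-stage DDM. Project D₁…D_5 at 0.1078, terminal growth 0.056, discount at r = 0.0981.
D_1 = 6.6468
D_2 = 7.3633
D_3 = 8.1571
D_4 = 9.0364
D_5 = 10.0106
Terminal value at t=5: TV = D_6/(r−g) = 10.5711/(0.0981−0.056) = 251.0960
P₀ = 6.6468/(1+0.0981)^1 + 7.3633/(1+0.0981)^2 + 8.1571/(1+0.0981)^3 + 9.0364/(1+0.0981)^4 + 10.0106/(1+0.0981)^5 + 251.0960/(1+0.0981)^5 = 188.0688

CHF 188.07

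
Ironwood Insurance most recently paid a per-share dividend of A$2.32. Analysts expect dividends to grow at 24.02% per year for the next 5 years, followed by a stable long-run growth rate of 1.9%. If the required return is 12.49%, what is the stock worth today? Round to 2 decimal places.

Two-stage DDM. Project D₁…D_5 at 0.2402, terminal growth 0.019, discount at r = 0.1249.
D_1 = 2.8773
D_2 = 3.5684
D_3 = 4.4255
D_4 = 5.4885
D_5 = 6.8069
Terminal value at t=5: TV = D_6/(r−g) = 6.9362/(0.1249−0.019) = 65.4975
P₀ = 2.8773/(1+0.1249)^1 + 3.5684/(1+0.1249)^2 + 4.4255/(1+0.1249)^3 + 5.4885/(1+0.1249)^4 + 6.8069/(1+0.1249)^5 + 65.4975/(1+0.1249)^5 = 52.0561

A$52.06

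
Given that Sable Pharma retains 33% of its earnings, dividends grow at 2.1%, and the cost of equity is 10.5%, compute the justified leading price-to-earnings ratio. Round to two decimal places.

Payout ratio b = 1 − 0.33 = 0.67.
Justified leading P/E = b/(r−g) = 0.67/(0.105−0.021) = 7.9762

7.98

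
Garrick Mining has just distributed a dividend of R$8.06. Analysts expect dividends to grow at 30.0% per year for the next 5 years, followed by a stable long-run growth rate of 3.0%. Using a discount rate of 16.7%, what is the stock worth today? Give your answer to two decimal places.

Two-stage DDM. Project D₁…D_5 at 0.3, terminal growth 0.03, discount at r = 0.167.
D_1 = 10.4780
D_2 = 13.6214
D_3 = 17.7078
D_4 = 23.0202
D_5 = 29.9262
Terminal value at t=5: TV = D_6/(r−g) = 30.8240/(0.167−0.03) = 224.9927
P₀ = 10.4780/(1+0.167)^1 + 13.6214/(1+0.167)^2 + 17.7078/(1+0.167)^3 + 23.0202/(1+0.167)^4 + 29.9262/(1+0.167)^5 + 224.9927/(1+0.167)^5 = 160.3072

R$160.31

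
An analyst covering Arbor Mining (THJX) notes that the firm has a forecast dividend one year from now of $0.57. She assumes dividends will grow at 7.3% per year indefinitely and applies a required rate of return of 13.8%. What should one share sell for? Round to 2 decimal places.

Gordon growth model: P₀ = D₁/(r − g), with D₁ = 0.57 given directly.
P₀ = 0.5700 / (0.138 − 0.073) = 0.5700 / 0.065 = 8.7692

$8.77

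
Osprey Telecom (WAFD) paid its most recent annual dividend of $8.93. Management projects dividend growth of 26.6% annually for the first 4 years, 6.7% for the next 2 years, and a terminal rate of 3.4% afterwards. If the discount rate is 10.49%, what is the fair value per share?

$289.34

Three-stage DDM. Project D₁…D_6; terminal Gordon value at t=6 with g = 0.034; discount at r = 0.1049.
D_1 = 11.3054
D_2 = 14.3126
D_3 = 18.1198
D_4 = 22.9396
D_5 = 24.4766
D_6 = 26.1165
TV_6 = 27.0045/(0.1049−0.034) = 380.8811
P₀ = Σ Dₜ/(1+r)ᵗ + TV_6/(1+r)^6 = 289.3391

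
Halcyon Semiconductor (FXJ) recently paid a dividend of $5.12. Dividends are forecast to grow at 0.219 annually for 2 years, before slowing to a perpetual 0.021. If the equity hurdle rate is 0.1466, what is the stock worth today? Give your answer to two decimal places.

Two-stage DDM. Project D₁…D_2 at 0.219, terminal growth 0.021, discount at r = 0.1466.
D_1 = 6.2413
D_2 = 7.6081
Terminal value at t=2: TV = D_3/(r−g) = 7.7679/(0.1466−0.021) = 61.8463
P₀ = 6.2413/(1+0.1466)^1 + 7.6081/(1+0.1466)^2 + 61.8463/(1+0.1466)^2 = 58.2727

$58.27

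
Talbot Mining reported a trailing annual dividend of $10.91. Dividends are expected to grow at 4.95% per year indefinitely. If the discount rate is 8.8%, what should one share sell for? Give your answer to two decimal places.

$297.40

Gordon growth model: P₀ = D₁/(r − g). D₁ = 10.91 × (1 + 0.0495) = 11.4500.
P₀ = 11.4500 / (0.088 − 0.0495) = 11.4500 / 0.0385 = 297.4038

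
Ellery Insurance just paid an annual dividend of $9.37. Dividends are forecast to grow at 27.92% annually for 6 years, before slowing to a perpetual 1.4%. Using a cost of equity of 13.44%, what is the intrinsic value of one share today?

$249.67

Two-stage DDM. Project D₁…D_6 at 0.2792, terminal growth 0.014, discount at r = 0.1344.
D_1 = 11.9861
D_2 = 15.3326
D_3 = 19.6135
D_4 = 25.0896
D_5 = 32.0946
D_6 = 41.0554
Terminal value at t=6: TV = D_7/(r−g) = 41.6302/(0.1344−0.014) = 345.7656
P₀ = 11.9861/(1+0.1344)^1 + 15.3326/(1+0.1344)^2 + 19.6135/(1+0.1344)^3 + 25.0896/(1+0.1344)^4 + 32.0946/(1+0.1344)^5 + 41.0554/(1+0.1344)^6 + 345.7656/(1+0.1344)^6 = 249.6664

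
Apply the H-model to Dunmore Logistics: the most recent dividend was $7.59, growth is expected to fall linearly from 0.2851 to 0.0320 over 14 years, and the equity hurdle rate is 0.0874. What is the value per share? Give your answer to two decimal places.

$384.12

H-model: P₀ = D₀[(1+g_L) + H(g_S−g_L)]/(r−g_L), with H = 14/2 = 7.
P₀ = 7.59 × [(1+0.032) + 7×(0.2851−0.032)] / (0.0874−0.032)
   = 7.59 × 2.8037 / 0.0554 = 384.1170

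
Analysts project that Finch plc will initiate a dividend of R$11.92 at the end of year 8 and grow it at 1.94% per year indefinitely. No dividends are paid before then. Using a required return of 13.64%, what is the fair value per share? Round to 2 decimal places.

Deferred-dividend DDM. At t=7 the remaining stream is a growing perpetuity with first payment D_8 = 11.92.
V_7 = D_8/(r−g) = 11.92/(0.1364−0.0194) = 101.8803
P₀ = V_7/(1+r)^7 = 101.8803/(1+0.1364)^7 = 41.6267

R$41.63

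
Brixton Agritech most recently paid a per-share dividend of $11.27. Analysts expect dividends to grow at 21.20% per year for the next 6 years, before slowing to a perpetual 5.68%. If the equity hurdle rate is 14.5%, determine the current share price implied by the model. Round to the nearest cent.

Two-stage DDM. Project D₁…D_6 at 0.212, terminal growth 0.0568, discount at r = 0.145.
D_1 = 13.6592
D_2 = 16.5550
D_3 = 20.0647
D_4 = 24.3184
D_5 = 29.4739
D_6 = 35.7223
Terminal value at t=6: TV = D_7/(r−g) = 37.7513/(0.145−0.0568) = 428.0198
P₀ = 13.6592/(1+0.145)^1 + 16.5550/(1+0.145)^2 + 20.0647/(1+0.145)^3 + 24.3184/(1+0.145)^4 + 29.4739/(1+0.145)^5 + 35.7223/(1+0.145)^6 + 428.0198/(1+0.145)^6 = 272.8476

$272.85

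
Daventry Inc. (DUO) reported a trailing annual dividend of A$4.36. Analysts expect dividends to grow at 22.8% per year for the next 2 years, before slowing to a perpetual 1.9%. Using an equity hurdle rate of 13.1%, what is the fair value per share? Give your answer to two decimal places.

Two-stage DDM. Project D₁…D_2 at 0.228, terminal growth 0.019, discount at r = 0.131.
D_1 = 5.3541
D_2 = 6.5748
Terminal value at t=2: TV = D_3/(r−g) = 6.6997/(0.131−0.019) = 59.8190
P₀ = 5.3541/(1+0.131)^1 + 6.5748/(1+0.131)^2 + 59.8190/(1+0.131)^2 = 56.6381

A$56.64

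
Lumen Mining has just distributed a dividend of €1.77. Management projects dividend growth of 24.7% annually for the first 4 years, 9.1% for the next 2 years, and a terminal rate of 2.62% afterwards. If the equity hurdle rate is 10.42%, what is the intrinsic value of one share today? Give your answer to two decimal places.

€52.32

Three-stage DDM. Project D₁…D_6; terminal Gordon value at t=6 with g = 0.0262; discount at r = 0.1042.
D_1 = 2.2072
D_2 = 2.7524
D_3 = 3.4322
D_4 = 4.2800
D_5 = 4.6694
D_6 = 5.0943
TV_6 = 5.2278/(0.1042−0.0262) = 67.0233
P₀ = Σ Dₜ/(1+r)ᵗ + TV_6/(1+r)^6 = 52.3176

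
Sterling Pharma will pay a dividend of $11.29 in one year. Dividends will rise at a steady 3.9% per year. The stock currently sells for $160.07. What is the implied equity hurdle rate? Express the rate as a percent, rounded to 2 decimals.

10.95%

Rearranging the constant-growth DDM: r = D₁/P₀ + g.
r = 11.2900 / 160.07 + 0.039 = 0.07053 + 0.039 = 0.10953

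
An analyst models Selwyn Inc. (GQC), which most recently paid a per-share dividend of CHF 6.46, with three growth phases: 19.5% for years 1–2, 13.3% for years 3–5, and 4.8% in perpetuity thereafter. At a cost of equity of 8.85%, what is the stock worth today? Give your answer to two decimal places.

Three-stage DDM. Project D₁…D_5; terminal Gordon value at t=5 with g = 0.048; discount at r = 0.0885.
D_1 = 7.7197
D_2 = 9.2250
D_3 = 10.4520
D_4 = 11.8421
D_5 = 13.4171
TV_5 = 14.0611/(0.0885−0.048) = 347.1877
P₀ = Σ Dₜ/(1+r)ᵗ + TV_5/(1+r)^5 = 267.4055

CHF 267.41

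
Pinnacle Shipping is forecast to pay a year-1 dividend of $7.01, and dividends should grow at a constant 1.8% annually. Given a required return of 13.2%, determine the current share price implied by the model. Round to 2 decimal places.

Gordon growth model: P₀ = D₁/(r − g), with D₁ = 7.01 given directly.
P₀ = 7.0100 / (0.132 − 0.018) = 7.0100 / 0.114 = 61.4912

$61.49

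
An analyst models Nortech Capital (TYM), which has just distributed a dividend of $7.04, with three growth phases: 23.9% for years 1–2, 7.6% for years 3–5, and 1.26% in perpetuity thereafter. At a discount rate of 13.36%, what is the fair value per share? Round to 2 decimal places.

Three-stage DDM. Project D₁…D_5; terminal Gordon value at t=5 with g = 0.0126; discount at r = 0.1336.
D_1 = 8.7226
D_2 = 10.8073
D_3 = 11.6286
D_4 = 12.5124
D_5 = 13.4633
TV_5 = 13.6330/(0.1336−0.0126) = 112.6691
P₀ = Σ Dₜ/(1+r)ᵗ + TV_5/(1+r)^5 = 99.0437

$99.04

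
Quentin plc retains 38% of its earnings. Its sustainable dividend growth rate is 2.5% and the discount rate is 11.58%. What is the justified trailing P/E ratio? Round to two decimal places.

7.00

Payout ratio b = 1 − 0.38 = 0.62.
Justified trailing P/E = b(1+g)/(r−g) = 0.62×(1+0.025)/(0.1158−0.025) = 6.9989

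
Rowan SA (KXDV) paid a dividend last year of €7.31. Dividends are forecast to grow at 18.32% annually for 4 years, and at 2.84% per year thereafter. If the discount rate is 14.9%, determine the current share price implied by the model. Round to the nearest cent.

Two-stage DDM. Project D₁…D_4 at 0.1832, terminal growth 0.0284, discount at r = 0.149.
D_1 = 8.6492
D_2 = 10.2337
D_3 = 12.1085
D_4 = 14.3268
Terminal value at t=4: TV = D_5/(r−g) = 14.7337/(0.149−0.0284) = 122.1701
P₀ = 8.6492/(1+0.149)^1 + 10.2337/(1+0.149)^2 + 12.1085/(1+0.149)^3 + 14.3268/(1+0.149)^4 + 122.1701/(1+0.149)^4 = 101.5762

€101.58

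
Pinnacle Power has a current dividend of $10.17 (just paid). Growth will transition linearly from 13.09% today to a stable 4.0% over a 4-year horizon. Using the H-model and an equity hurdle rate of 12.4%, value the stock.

$147.93

H-model: P₀ = D₀[(1+g_L) + H(g_S−g_L)]/(r−g_L), with H = 4/2 = 2.
P₀ = 10.17 × [(1+0.04) + 2×(0.1309−0.04)] / (0.124−0.04)
   = 10.17 × 1.2218 / 0.084 = 147.9251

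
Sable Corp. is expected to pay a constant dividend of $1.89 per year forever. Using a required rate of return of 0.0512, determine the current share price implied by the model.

$36.91

Zero-growth DDM (perpetuity): P₀ = D/r = 1.89 / 0.0512 = 36.9141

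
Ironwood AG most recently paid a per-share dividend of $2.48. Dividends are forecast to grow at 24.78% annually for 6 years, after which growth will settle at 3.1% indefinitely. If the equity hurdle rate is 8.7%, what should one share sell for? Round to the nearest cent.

Two-stage DDM. Project D₁…D_6 at 0.2478, terminal growth 0.031, discount at r = 0.087.
D_1 = 3.0945
D_2 = 3.8614
D_3 = 4.8182
D_4 = 6.0122
D_5 = 7.5020
D_6 = 9.3610
Terminal value at t=6: TV = D_7/(r−g) = 9.6512/(0.087−0.031) = 172.3424
P₀ = 3.0945/(1+0.087)^1 + 3.8614/(1+0.087)^2 + 4.8182/(1+0.087)^3 + 6.0122/(1+0.087)^4 + 7.5020/(1+0.087)^5 + 9.3610/(1+0.087)^6 + 172.3424/(1+0.087)^6 = 129.2665

$129.27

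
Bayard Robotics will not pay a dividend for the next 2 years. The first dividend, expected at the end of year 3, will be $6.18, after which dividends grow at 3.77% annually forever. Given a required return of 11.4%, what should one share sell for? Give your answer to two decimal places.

Deferred-dividend DDM. At t=2 the remaining stream is a growing perpetuity with first payment D_3 = 6.18.
V_2 = D_3/(r−g) = 6.18/(0.114−0.0377) = 80.9961
P₀ = V_2/(1+r)^2 = 80.9961/(1+0.114)^2 = 65.2670

$65.27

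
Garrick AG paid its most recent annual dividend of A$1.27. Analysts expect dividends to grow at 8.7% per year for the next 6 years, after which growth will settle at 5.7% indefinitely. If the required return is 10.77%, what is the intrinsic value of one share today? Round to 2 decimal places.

Two-stage DDM. Project D₁…D_6 at 0.087, terminal growth 0.057, discount at r = 0.1077.
D_1 = 1.3805
D_2 = 1.5006
D_3 = 1.6311
D_4 = 1.7731
D_5 = 1.9273
D_6 = 2.0950
Terminal value at t=6: TV = D_7/(r−g) = 2.2144/(0.1077−0.057) = 43.6765
P₀ = 1.3805/(1+0.1077)^1 + 1.5006/(1+0.1077)^2 + 1.6311/(1+0.1077)^3 + 1.7731/(1+0.1077)^4 + 1.9273/(1+0.1077)^5 + 2.0950/(1+0.1077)^6 + 43.6765/(1+0.1077)^6 = 30.7805

A$30.78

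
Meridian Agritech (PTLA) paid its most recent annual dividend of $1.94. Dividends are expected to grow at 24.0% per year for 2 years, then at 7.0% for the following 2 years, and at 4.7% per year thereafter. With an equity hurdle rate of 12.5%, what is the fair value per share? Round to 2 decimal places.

$37.49

Three-stage DDM. Project D₁…D_4; terminal Gordon value at t=4 with g = 0.047; discount at r = 0.125.
D_1 = 2.4056
D_2 = 2.9829
D_3 = 3.1918
D_4 = 3.4152
TV_4 = 3.5757/(0.125−0.047) = 45.8421
P₀ = Σ Dₜ/(1+r)ᵗ + TV_4/(1+r)^4 = 37.4880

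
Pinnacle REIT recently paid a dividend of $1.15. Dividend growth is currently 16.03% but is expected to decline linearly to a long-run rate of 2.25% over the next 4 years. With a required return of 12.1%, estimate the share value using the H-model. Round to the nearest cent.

H-model: P₀ = D₀[(1+g_L) + H(g_S−g_L)]/(r−g_L), with H = 4/2 = 2.
P₀ = 1.15 × [(1+0.0225) + 2×(0.1603−0.0225)] / (0.121−0.0225)
   = 1.15 × 1.2981 / 0.0985 = 15.1555

$15.16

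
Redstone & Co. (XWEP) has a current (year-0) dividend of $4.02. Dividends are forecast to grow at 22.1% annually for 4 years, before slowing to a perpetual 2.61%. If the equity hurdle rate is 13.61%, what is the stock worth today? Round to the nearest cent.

$69.35

Two-stage DDM. Project D₁…D_4 at 0.221, terminal growth 0.0261, discount at r = 0.1361.
D_1 = 4.9084
D_2 = 5.9932
D_3 = 7.3177
D_4 = 8.9349
Terminal value at t=4: TV = D_5/(r−g) = 9.1681/(0.1361−0.0261) = 83.3462
P₀ = 4.9084/(1+0.1361)^1 + 5.9932/(1+0.1361)^2 + 7.3177/(1+0.1361)^3 + 8.9349/(1+0.1361)^4 + 83.3462/(1+0.1361)^4 = 69.3459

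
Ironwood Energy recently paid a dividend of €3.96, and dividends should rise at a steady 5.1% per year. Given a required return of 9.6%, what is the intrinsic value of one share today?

€92.49

Gordon growth model: P₀ = D₁/(r − g). D₁ = 3.96 × (1 + 0.051) = 4.1620.
P₀ = 4.1620 / (0.096 − 0.051) = 4.1620 / 0.045 = 92.4880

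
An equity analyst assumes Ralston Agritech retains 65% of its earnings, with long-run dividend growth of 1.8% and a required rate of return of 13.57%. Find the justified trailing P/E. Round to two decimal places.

3.03

Payout ratio b = 1 − 0.65 = 0.35.
Justified trailing P/E = b(1+g)/(r−g) = 0.35×(1+0.018)/(0.1357−0.018) = 3.0272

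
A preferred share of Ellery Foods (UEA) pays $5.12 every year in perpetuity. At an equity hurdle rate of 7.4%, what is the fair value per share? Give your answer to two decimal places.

Zero-growth DDM (perpetuity): P₀ = D/r = 5.12 / 0.074 = 69.1892

$69.19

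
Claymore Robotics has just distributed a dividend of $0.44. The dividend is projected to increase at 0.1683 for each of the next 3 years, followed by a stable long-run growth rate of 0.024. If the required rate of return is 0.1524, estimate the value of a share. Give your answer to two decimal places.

$5.01

Two-stage DDM. Project D₁…D_3 at 0.1683, terminal growth 0.024, discount at r = 0.1524.
D_1 = 0.5141
D_2 = 0.6006
D_3 = 0.7016
Terminal value at t=3: TV = D_4/(r−g) = 0.7185/(0.1524−0.024) = 5.5957
P₀ = 0.5141/(1+0.1524)^1 + 0.6006/(1+0.1524)^2 + 0.7016/(1+0.1524)^3 + 5.5957/(1+0.1524)^3 = 5.0131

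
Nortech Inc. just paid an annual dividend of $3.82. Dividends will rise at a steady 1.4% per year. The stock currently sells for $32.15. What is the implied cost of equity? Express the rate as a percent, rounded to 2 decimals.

13.45%

Rearranging the constant-growth DDM: r = D₁/P₀ + g.
D₁ = 3.82 × (1 + 0.014) = 3.8735.
r = 3.8735 / 32.15 + 0.014 = 0.12048 + 0.014 = 0.13448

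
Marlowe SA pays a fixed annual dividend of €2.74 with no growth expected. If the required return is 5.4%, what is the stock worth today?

€50.74

Zero-growth DDM (perpetuity): P₀ = D/r = 2.74 / 0.054 = 50.7407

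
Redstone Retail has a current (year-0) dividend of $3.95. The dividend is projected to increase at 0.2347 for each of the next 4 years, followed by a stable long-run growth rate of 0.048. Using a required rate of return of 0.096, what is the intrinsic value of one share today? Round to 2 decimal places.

Two-stage DDM. Project D₁…D_4 at 0.2347, terminal growth 0.048, discount at r = 0.096.
D_1 = 4.8771
D_2 = 6.0217
D_3 = 7.4350
D_4 = 9.1800
Terminal value at t=4: TV = D_5/(r−g) = 9.6206/(0.096−0.048) = 200.4301
P₀ = 4.8771/(1+0.096)^1 + 6.0217/(1+0.096)^2 + 7.4350/(1+0.096)^3 + 9.1800/(1+0.096)^4 + 200.4301/(1+0.096)^4 = 160.3783

$160.38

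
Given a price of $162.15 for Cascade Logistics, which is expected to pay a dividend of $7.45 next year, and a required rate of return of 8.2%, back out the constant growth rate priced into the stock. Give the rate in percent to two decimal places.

3.61%

From P₀ = D₁/(r − g), the implied growth is g = r − D₁/P₀.
g = 0.082 − 7.45/162.15 = 0.082 − 0.04595 = 0.03605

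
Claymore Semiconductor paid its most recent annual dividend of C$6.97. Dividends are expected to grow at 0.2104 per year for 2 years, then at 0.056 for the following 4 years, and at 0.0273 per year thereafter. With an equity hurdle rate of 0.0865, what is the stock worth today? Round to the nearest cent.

C$182.61

Three-stage DDM. Project D₁…D_6; terminal Gordon value at t=6 with g = 0.0273; discount at r = 0.0865.
D_1 = 8.4365
D_2 = 10.2115
D_3 = 10.7834
D_4 = 11.3872
D_5 = 12.0249
D_6 = 12.6983
TV_6 = 13.0450/(0.0865−0.0273) = 220.3545
P₀ = Σ Dₜ/(1+r)ᵗ + TV_6/(1+r)^6 = 182.6055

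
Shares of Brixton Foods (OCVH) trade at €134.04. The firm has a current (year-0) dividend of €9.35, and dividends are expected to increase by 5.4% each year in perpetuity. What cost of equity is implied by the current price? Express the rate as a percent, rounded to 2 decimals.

12.75%

Rearranging the constant-growth DDM: r = D₁/P₀ + g.
D₁ = 9.35 × (1 + 0.054) = 9.8549.
r = 9.8549 / 134.04 + 0.054 = 0.07352 + 0.054 = 0.12752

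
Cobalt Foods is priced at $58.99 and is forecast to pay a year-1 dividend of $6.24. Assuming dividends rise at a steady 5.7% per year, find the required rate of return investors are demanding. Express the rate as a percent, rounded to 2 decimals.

16.28%

Rearranging the constant-growth DDM: r = D₁/P₀ + g.
r = 6.2400 / 58.99 + 0.057 = 0.10578 + 0.057 = 0.16278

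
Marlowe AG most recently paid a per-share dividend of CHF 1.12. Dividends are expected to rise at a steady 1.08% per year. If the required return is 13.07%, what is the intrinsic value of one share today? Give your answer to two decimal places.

Gordon growth model: P₀ = D₁/(r − g). D₁ = 1.12 × (1 + 0.0108) = 1.1321.
P₀ = 1.1321 / (0.1307 − 0.0108) = 1.1321 / 0.1199 = 9.4420

CHF 9.44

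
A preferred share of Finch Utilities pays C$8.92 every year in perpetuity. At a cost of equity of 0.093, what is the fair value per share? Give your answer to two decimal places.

C$95.91

Zero-growth DDM (perpetuity): P₀ = D/r = 8.92 / 0.093 = 95.9140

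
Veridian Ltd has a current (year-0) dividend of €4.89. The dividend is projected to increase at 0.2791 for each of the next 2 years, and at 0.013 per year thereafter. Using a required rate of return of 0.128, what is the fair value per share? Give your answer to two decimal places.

€67.22

Two-stage DDM. Project D₁…D_2 at 0.2791, terminal growth 0.013, discount at r = 0.128.
D_1 = 6.2548
D_2 = 8.0005
Terminal value at t=2: TV = D_3/(r−g) = 8.1045/(0.128−0.013) = 70.4741
P₀ = 6.2548/(1+0.128)^1 + 8.0005/(1+0.128)^2 + 70.4741/(1+0.128)^2 = 67.2203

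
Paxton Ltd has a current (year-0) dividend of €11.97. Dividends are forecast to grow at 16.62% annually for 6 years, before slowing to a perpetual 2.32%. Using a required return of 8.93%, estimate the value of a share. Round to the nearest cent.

Two-stage DDM. Project D₁…D_6 at 0.1662, terminal growth 0.0232, discount at r = 0.0893.
D_1 = 13.9594
D_2 = 16.2795
D_3 = 18.9851
D_4 = 22.1404
D_5 = 25.8202
D_6 = 30.1115
Terminal value at t=6: TV = D_7/(r−g) = 30.8101/(0.0893−0.0232) = 466.1132
P₀ = 13.9594/(1+0.0893)^1 + 16.2795/(1+0.0893)^2 + 18.9851/(1+0.0893)^3 + 22.1404/(1+0.0893)^4 + 25.8202/(1+0.0893)^5 + 30.1115/(1+0.0893)^6 + 466.1132/(1+0.0893)^6 = 370.8088

€370.81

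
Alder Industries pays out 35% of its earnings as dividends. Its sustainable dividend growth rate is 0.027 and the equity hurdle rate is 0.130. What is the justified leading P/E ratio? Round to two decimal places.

Justified leading P/E = b/(r−g) = 0.35/(0.13−0.027) = 3.3981

3.40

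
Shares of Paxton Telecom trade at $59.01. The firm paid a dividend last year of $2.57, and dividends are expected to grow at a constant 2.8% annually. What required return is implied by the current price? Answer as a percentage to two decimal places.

7.28%

Rearranging the constant-growth DDM: r = D₁/P₀ + g.
D₁ = 2.57 × (1 + 0.028) = 2.6420.
r = 2.6420 / 59.01 + 0.028 = 0.04477 + 0.028 = 0.07277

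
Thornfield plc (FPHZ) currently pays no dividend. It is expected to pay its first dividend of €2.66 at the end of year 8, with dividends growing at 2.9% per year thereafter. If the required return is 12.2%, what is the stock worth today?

€12.78

Deferred-dividend DDM. At t=7 the remaining stream is a growing perpetuity with first payment D_8 = 2.66.
V_7 = D_8/(r−g) = 2.66/(0.122−0.029) = 28.6022
P₀ = V_7/(1+r)^7 = 28.6022/(1+0.122)^7 = 12.7776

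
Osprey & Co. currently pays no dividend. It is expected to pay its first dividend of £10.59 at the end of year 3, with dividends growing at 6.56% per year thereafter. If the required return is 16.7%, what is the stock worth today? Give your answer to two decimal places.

Deferred-dividend DDM. At t=2 the remaining stream is a growing perpetuity with first payment D_3 = 10.59.
V_2 = D_3/(r−g) = 10.59/(0.167−0.0656) = 104.4379
P₀ = V_2/(1+r)^2 = 104.4379/(1+0.167)^2 = 76.6860

£76.69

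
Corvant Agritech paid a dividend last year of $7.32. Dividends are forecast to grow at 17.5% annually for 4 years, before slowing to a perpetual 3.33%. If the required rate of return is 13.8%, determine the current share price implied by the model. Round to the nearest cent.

Two-stage DDM. Project D₁…D_4 at 0.175, terminal growth 0.0333, discount at r = 0.138.
D_1 = 8.6010
D_2 = 10.1062
D_3 = 11.8748
D_4 = 13.9528
Terminal value at t=4: TV = D_5/(r−g) = 14.4175/(0.138−0.0333) = 137.7026
P₀ = 8.6010/(1+0.138)^1 + 10.1062/(1+0.138)^2 + 11.8748/(1+0.138)^3 + 13.9528/(1+0.138)^4 + 137.7026/(1+0.138)^4 = 113.8443

$113.84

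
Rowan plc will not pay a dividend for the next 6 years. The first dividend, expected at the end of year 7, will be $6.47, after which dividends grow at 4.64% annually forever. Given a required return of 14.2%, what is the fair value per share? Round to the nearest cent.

$30.51

Deferred-dividend DDM. At t=6 the remaining stream is a growing perpetuity with first payment D_7 = 6.47.
V_6 = D_7/(r−g) = 6.47/(0.142−0.0464) = 67.6778
P₀ = V_6/(1+r)^6 = 67.6778/(1+0.142)^6 = 30.5105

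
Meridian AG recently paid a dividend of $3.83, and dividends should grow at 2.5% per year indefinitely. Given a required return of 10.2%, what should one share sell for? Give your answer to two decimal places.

$50.98

Gordon growth model: P₀ = D₁/(r − g). D₁ = 3.83 × (1 + 0.025) = 3.9257.
P₀ = 3.9257 / (0.102 − 0.025) = 3.9257 / 0.077 = 50.9838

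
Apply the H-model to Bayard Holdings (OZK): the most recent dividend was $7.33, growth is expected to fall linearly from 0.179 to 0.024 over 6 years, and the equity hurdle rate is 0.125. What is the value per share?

H-model: P₀ = D₀[(1+g_L) + H(g_S−g_L)]/(r−g_L), with H = 6/2 = 3.
P₀ = 7.33 × [(1+0.024) + 3×(0.179−0.024)] / (0.125−0.024)
   = 7.33 × 1.4890 / 0.101 = 108.0631

$108.06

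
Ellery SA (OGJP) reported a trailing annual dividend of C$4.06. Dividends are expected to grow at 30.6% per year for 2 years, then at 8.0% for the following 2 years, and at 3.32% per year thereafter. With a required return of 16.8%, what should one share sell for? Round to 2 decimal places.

C$51.91

Three-stage DDM. Project D₁…D_4; terminal Gordon value at t=4 with g = 0.0332; discount at r = 0.168.
D_1 = 5.3024
D_2 = 6.9249
D_3 = 7.4789
D_4 = 8.0772
TV_4 = 8.3453/(0.168−0.0332) = 61.9091
P₀ = Σ Dₜ/(1+r)ᵗ + TV_4/(1+r)^4 = 51.9140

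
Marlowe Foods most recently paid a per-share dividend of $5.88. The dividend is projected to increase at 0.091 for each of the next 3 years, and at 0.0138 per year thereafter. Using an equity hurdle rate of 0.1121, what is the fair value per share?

$74.23

Two-stage DDM. Project D₁…D_3 at 0.091, terminal growth 0.0138, discount at r = 0.1121.
D_1 = 6.4151
D_2 = 6.9989
D_3 = 7.6357
Terminal value at t=3: TV = D_4/(r−g) = 7.7411/(0.1121−0.0138) = 78.7500
P₀ = 6.4151/(1+0.1121)^1 + 6.9989/(1+0.1121)^2 + 7.6357/(1+0.1121)^3 + 78.7500/(1+0.1121)^3 = 74.2348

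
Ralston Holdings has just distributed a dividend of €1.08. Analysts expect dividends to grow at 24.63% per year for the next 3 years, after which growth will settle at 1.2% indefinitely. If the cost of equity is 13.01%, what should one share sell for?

€16.37

Two-stage DDM. Project D₁…D_3 at 0.2463, terminal growth 0.012, discount at r = 0.1301.
D_1 = 1.3460
D_2 = 1.6775
D_3 = 2.0907
Terminal value at t=3: TV = D_4/(r−g) = 2.1158/(0.1301−0.012) = 17.9152
P₀ = 1.3460/(1+0.1301)^1 + 1.6775/(1+0.1301)^2 + 2.0907/(1+0.1301)^3 + 17.9152/(1+0.1301)^3 = 16.3660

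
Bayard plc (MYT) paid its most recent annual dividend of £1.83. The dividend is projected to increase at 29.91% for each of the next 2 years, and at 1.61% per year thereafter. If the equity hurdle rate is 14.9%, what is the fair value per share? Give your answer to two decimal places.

£22.29

Two-stage DDM. Project D₁…D_2 at 0.2991, terminal growth 0.0161, discount at r = 0.149.
D_1 = 2.3774
D_2 = 3.0884
Terminal value at t=2: TV = D_3/(r−g) = 3.1381/(0.149−0.0161) = 23.6128
P₀ = 2.3774/(1+0.149)^1 + 3.0884/(1+0.149)^2 + 23.6128/(1+0.149)^2 = 22.2942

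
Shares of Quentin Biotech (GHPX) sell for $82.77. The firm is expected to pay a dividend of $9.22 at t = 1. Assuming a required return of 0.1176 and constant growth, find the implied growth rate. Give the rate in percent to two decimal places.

0.62%

From P₀ = D₁/(r − g), the implied growth is g = r − D₁/P₀.
g = 0.1176 − 9.22/82.77 = 0.1176 − 0.11139 = 0.00621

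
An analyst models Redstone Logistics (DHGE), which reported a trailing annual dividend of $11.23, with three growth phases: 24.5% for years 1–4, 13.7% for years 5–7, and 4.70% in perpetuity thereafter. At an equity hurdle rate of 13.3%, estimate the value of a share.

Three-stage DDM. Project D₁…D_7; terminal Gordon value at t=7 with g = 0.047; discount at r = 0.133.
D_1 = 13.9814
D_2 = 17.4068
D_3 = 21.6714
D_4 = 26.9809
D_5 = 30.6773
D_6 = 34.8801
D_7 = 39.6587
TV_7 = 41.5227/(0.133−0.047) = 482.8217
P₀ = Σ Dₜ/(1+r)ᵗ + TV_7/(1+r)^7 = 308.0962

$308.10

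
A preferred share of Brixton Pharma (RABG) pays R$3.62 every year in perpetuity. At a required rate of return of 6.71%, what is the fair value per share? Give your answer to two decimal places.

Zero-growth DDM (perpetuity): P₀ = D/r = 3.62 / 0.0671 = 53.9493

R$53.95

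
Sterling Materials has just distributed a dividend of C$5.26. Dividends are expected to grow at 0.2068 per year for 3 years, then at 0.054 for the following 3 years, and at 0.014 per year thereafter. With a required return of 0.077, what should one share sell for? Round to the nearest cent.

Three-stage DDM. Project D₁…D_6; terminal Gordon value at t=6 with g = 0.014; discount at r = 0.077.
D_1 = 6.3478
D_2 = 7.6605
D_3 = 9.2447
D_4 = 9.7439
D_5 = 10.2701
D_6 = 10.8246
TV_6 = 10.9762/(0.077−0.014) = 174.2252
P₀ = Σ Dₜ/(1+r)ᵗ + TV_6/(1+r)^6 = 152.8035

C$152.80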